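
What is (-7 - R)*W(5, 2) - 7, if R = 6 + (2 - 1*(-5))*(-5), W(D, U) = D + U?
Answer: 147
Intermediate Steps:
R = -29 (R = 6 + (2 + 5)*(-5) = 6 + 7*(-5) = 6 - 35 = -29)
(-7 - R)*W(5, 2) - 7 = (-7 - 1*(-29))*(5 + 2) - 7 = (-7 + 29)*7 - 7 = 22*7 - 7 = 154 - 7 = 147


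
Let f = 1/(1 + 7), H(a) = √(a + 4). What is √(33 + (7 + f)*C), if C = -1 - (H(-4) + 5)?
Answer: I*√39/2 ≈ 3.1225*I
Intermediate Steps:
H(a) = √(4 + a)
f = ⅛ (f = 1/8 = ⅛ ≈ 0.12500)
C = -6 (C = -1 - (√(4 - 4) + 5) = -1 - (√0 + 5) = -1 - (0 + 5) = -1 - 1*5 = -1 - 5 = -6)
√(33 + (7 + f)*C) = √(33 + (7 + ⅛)*(-6)) = √(33 + (57/8)*(-6)) = √(33 - 171/4) = √(-39/4) = I*√39/2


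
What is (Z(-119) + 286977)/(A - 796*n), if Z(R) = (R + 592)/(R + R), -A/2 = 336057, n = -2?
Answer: -68300053/159584236 ≈ -0.42799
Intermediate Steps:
A = -672114 (A = -2*336057 = -672114)
Z(R) = (592 + R)/(2*R) (Z(R) = (592 + R)/((2*R)) = (592 + R)*(1/(2*R)) = (592 + R)/(2*R))
(Z(-119) + 286977)/(A - 796*n) = ((½)*(592 - 119)/(-119) + 286977)/(-672114 - 796*(-2)) = ((½)*(-1/119)*473 + 286977)/(-672114 + 1592) = (-473/238 + 286977)/(-670522) = (68300053/238)*(-1/670522) = -68300053/159584236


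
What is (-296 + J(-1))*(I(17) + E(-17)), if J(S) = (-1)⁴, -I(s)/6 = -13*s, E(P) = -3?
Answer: -390285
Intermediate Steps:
I(s) = 78*s (I(s) = -(-78)*s = 78*s)
J(S) = 1
(-296 + J(-1))*(I(17) + E(-17)) = (-296 + 1)*(78*17 - 3) = -295*(1326 - 3) = -295*1323 = -390285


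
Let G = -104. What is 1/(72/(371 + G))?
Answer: 89/24 ≈ 3.7083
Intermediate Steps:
1/(72/(371 + G)) = 1/(72/(371 - 104)) = 1/(72/267) = 1/((1/267)*72) = 1/(24/89) = 89/24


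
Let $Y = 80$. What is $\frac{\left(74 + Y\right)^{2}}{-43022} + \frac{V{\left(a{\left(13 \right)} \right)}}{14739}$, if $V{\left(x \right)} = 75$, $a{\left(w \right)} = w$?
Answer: $- \frac{1177971}{2156807} \approx -0.54616$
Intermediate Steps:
$\frac{\left(74 + Y\right)^{2}}{-43022} + \frac{V{\left(a{\left(13 \right)} \right)}}{14739} = \frac{\left(74 + 80\right)^{2}}{-43022} + \frac{75}{14739} = 154^{2} \left(- \frac{1}{43022}\right) + 75 \cdot \frac{1}{14739} = 23716 \left(- \frac{1}{43022}\right) + \frac{25}{4913} = - \frac{242}{439} + \frac{25}{4913} = - \frac{1177971}{2156807}$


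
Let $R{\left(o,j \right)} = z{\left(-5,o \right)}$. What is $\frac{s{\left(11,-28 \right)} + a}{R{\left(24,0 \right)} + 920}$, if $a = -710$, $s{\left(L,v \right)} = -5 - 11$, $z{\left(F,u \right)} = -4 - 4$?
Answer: $- \frac{121}{152} \approx -0.79605$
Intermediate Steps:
$z{\left(F,u \right)} = -8$ ($z{\left(F,u \right)} = -4 - 4 = -8$)
$R{\left(o,j \right)} = -8$
$s{\left(L,v \right)} = -16$ ($s{\left(L,v \right)} = -5 - 11 = -16$)
$\frac{s{\left(11,-28 \right)} + a}{R{\left(24,0 \right)} + 920} = \frac{-16 - 710}{-8 + 920} = \frac{1}{912} \left(-726\right) = - \frac{121}{152}$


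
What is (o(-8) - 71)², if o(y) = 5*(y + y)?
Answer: 22801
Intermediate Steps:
o(y) = 10*y (o(y) = 5*(2*y) = 10*y)
(o(-8) - 71)² = (10*(-8) - 71)² = (-80 - 71)² = (-151)² = 22801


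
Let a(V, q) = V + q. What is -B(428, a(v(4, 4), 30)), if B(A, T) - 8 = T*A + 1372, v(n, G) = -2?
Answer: -13364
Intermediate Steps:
B(A, T) = 1380 + A*T (B(A, T) = 8 + (T*A + 1372) = 8 + (A*T + 1372) = 8 + (1372 + A*T) = 1380 + A*T)
-B(428, a(v(4, 4), 30)) = -(1380 + 428*(-2 + 30)) = -(1380 + 428*28) = -(1380 + 11984) = -1*13364 = -13364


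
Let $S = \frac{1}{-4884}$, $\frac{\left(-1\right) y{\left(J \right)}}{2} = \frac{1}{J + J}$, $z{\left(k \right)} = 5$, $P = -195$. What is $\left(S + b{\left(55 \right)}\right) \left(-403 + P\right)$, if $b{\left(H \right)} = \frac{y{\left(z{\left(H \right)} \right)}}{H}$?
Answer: $\frac{140231}{61050} \approx 2.297$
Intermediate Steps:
$y{\left(J \right)} = - \frac{1}{J}$ ($y{\left(J \right)} = - \frac{2}{J + J} = - \frac{2}{2 J} = - 2 \frac{1}{2 J} = - \frac{1}{J}$)
$b{\left(H \right)} = - \frac{1}{5 H}$ ($b{\left(H \right)} = \frac{\left(-1\right) \frac{1}{5}}{H} = - \frac{1}{5 H}$)
$S = - \frac{1}{4884} \approx -0.00020475$
$\left(S + b{\left(55 \right)}\right) \left(-403 + P\right) = \left(- \frac{1}{4884} - \frac{1}{5 \cdot 55}\right) \left(-403 - 195\right) = \left(- \frac{1}{4884} - \frac{1}{275}\right) \left(-598\right) = \left(- \frac{469}{122100}\right) \left(-598\right) = \frac{140231}{61050}$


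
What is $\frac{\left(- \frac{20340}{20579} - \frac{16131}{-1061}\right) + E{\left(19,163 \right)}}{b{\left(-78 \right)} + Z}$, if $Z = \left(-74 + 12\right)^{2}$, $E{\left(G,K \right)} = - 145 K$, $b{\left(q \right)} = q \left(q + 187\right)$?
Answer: $\frac{257871875228}{50852128951} \approx 5.071$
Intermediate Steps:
$b{\left(q \right)} = q \left(187 + q\right)$
$Z = 3844$ ($Z = \left(-62\right)^{2} = 3844$)
$\frac{\left(- \frac{20340}{20579} - \frac{16131}{-1061}\right) + E{\left(19,163 \right)}}{b{\left(-78 \right)} + Z} = \frac{\left(- \frac{20340}{20579} - \frac{16131}{-1061}\right) - 23635}{- 78 \left(187 - 78\right) + 3844} = \frac{\left(\left(-20340\right) \frac{1}{20579} - - \frac{16131}{1061}\right) - 23635}{\left(-78\right) 109 + 3844} = \frac{\left(- \frac{20340}{20579} + \frac{16131}{1061}\right) - 23635}{-8502 + 3844} = \frac{\frac{310379109}{21834319} - 23635}{-4658} = \left(- \frac{515743750456}{21834319}\right) \left(- \frac{1}{4658}\right) = \frac{257871875228}{50852128951}$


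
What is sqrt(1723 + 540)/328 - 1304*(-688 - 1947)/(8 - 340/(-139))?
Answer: 119402390/363 + sqrt(2263)/328 ≈ 3.2893e+5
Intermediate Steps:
sqrt(1723 + 540)/328 - 1304*(-688 - 1947)/(8 - 340/(-139)) = sqrt(2263)*(1/328) - 1304*(-2635/(8 - 340*(-1/139))) = sqrt(2263)/328 - 1304*(-2635/(8 + 340/139)) = sqrt(2263)/328 - 1304/((1452/139)*(-1/2635)) = sqrt(2263)/328 - 1304/(-1452/366265) = sqrt(2263)/328 - 1304*(-366265/1452) = sqrt(2263)/328 + 119402390/363 = 119402390/363 + sqrt(2263)/328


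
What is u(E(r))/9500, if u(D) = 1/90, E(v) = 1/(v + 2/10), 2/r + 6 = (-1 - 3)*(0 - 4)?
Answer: 1/855000 ≈ 1.1696e-6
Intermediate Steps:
r = ⅕ (r = 2/(-6 + (-1 - 3)*(0 - 4)) = 2/(-6 - 4*(-4)) = 2/(-6 + 16) = 2/10 = 2*(⅒) = ⅕ ≈ 0.20000)
E(v) = 1/(⅕ + v) (E(v) = 1/(v + 2*(⅒)) = 1/(v + ⅕) = 1/(⅕ + v))
u(D) = 1/90
u(E(r))/9500 = (1/90)/9500 = (1/90)*(1/9500) = 1/855000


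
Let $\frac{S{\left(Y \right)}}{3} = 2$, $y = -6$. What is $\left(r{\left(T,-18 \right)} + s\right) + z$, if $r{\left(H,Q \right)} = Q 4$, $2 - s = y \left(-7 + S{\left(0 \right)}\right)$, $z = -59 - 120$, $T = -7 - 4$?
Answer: $-255$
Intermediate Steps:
$T = -11$ ($T = -7 - 4 = -11$)
$S{\left(Y \right)} = 6$ ($S{\left(Y \right)} = 3 \cdot 2 = 6$)
$z = -179$
$s = -4$ ($s = 2 - - 6 \left(-7 + 6\right) = 2 - \left(-6\right) \left(-1\right) = 2 - 6 = -4$)
$r{\left(H,Q \right)} = 4 Q$
$\left(r{\left(T,-18 \right)} + s\right) + z = \left(4 \left(-18\right) - 4\right) - 179 = \left(-72 - 4\right) - 179 = -76 - 179 = -255$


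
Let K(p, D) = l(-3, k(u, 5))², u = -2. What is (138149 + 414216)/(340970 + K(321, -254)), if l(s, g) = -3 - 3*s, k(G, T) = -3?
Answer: 552365/341006 ≈ 1.6198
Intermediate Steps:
K(p, D) = 36 (K(p, D) = (-3 - 3*(-3))² = (-3 + 9)² = 6² = 36)
(138149 + 414216)/(340970 + K(321, -254)) = (138149 + 414216)/(340970 + 36) = 552365/341006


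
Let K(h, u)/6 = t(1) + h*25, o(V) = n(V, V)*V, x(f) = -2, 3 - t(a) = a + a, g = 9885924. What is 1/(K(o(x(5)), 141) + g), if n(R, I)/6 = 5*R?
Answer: 1/9903930 ≈ 1.0097e-7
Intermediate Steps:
t(a) = 3 - 2*a (t(a) = 3 - (a + a) = 3 - 2*a)
n(R, I) = 30*R (n(R, I) = 6*(5*R) = 30*R)
o(V) = 30*V**2 (o(V) = (30*V)*V = 30*V**2)
K(h, u) = 6 + 150*h (K(h, u) = 6*((3 - 2*1) + h*25) = 6*((3 - 2) + 25*h) = 6*(1 + 25*h) = 6 + 150*h)
1/(K(o(x(5)), 141) + g) = 1/((6 + 150*(30*(-2)**2)) + 9885924) = 1/((6 + 150*(30*4)) + 9885924) = 1/((6 + 150*120) + 9885924) = 1/((6 + 18000) + 9885924) = 1/(18006 + 9885924) = 1/9903930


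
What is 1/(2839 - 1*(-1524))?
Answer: 1/4363 ≈ 0.00022920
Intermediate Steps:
1/(2839 - 1*(-1524)) = 1/(2839 + 1524) = 1/4363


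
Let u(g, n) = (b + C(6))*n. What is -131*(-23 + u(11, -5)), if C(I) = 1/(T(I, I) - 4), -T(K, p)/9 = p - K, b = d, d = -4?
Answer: 917/4 ≈ 229.25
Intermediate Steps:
b = -4
T(K, p) = -9*p + 9*K (T(K, p) = -9*(p - K) = -9*p + 9*K)
C(I) = -1/4 (C(I) = 1/((-9*I + 9*I) - 4) = 1/(0 - 4) = 1/(-4) = -1/4)
u(g, n) = -17*n/4 (u(g, n) = (-4 - 1/4)*n = -17*n/4)
-131*(-23 + u(11, -5)) = -131*(-23 - 17/4*(-5)) = -131*(-23 + 85/4) = -131*(-7/4) = 917/4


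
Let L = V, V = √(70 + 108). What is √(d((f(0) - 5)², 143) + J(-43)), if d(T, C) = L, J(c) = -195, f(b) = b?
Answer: √(-195 + √178) ≈ 13.478*I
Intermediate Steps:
V = √178 ≈ 13.342
L = √178 ≈ 13.342
d(T, C) = √178
√(d((f(0) - 5)², 143) + J(-43)) = √(√178 - 195) = √(-195 + √178)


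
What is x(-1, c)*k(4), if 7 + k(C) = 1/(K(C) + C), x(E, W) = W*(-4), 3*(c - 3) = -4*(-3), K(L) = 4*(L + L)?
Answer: 1757/9 ≈ 195.22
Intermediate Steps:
K(L) = 8*L (K(L) = 4*(2*L) = 8*L)
c = 7 (c = 3 + (-4*(-3))/3 = 3 + (1/3)*12 = 3 + 4 = 7)
x(E, W) = -4*W
k(C) = -7 + 1/(9*C) (k(C) = -7 + 1/(8*C + C) = -7 + 1/(9*C))
x(-1, c)*k(4) = (-4*7)*(-7 + (1/9)/4) = -28*(-7 + (1/9)*(1/4)) = -28*(-7 + 1/36) = -28*(-251/36) = 1757/9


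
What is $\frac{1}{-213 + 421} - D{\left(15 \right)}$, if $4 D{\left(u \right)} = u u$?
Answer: $- \frac{11699}{208} \approx -56.245$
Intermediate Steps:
$D{\left(u \right)} = \frac{u^{2}}{4}$ ($D{\left(u \right)} = \frac{u u}{4} = \frac{u^{2}}{4}$)
$\frac{1}{-213 + 421} - D{\left(15 \right)} = \frac{1}{-213 + 421} - \frac{15^{2}}{4} = \frac{1}{208} - \frac{1}{4} \cdot 225 = \frac{1}{208} - \frac{225}{4} = - \frac{11699}{208}$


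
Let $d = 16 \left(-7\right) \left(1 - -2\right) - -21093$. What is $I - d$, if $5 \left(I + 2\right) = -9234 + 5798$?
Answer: $- \frac{107231}{5} \approx -21446.0$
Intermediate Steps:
$d = 20757$ ($d = - 112 \left(1 + 2\right) + 21093 = \left(-112\right) 3 + 21093 = -336 + 21093 = 20757$)
$I = - \frac{3446}{5}$ ($I = -2 + \frac{-9234 + 5798}{5} = -2 + \frac{1}{5} \left(-3436\right) = -2 - \frac{3436}{5} = - \frac{3446}{5} \approx -689.2$)
$I - d = - \frac{3446}{5} - 20757 = - \frac{107231}{5}$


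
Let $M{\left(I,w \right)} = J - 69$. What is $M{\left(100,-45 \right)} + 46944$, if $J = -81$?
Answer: $46794$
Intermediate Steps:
$M{\left(I,w \right)} = -150$ ($M{\left(I,w \right)} = -81 - 69 = -150$)
$M{\left(100,-45 \right)} + 46944 = -150 + 46944 = 46794$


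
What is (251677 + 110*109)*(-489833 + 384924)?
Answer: -27661041303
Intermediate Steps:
(251677 + 110*109)*(-489833 + 384924) = (251677 + 11990)*(-104909) = 263667*(-104909) = -27661041303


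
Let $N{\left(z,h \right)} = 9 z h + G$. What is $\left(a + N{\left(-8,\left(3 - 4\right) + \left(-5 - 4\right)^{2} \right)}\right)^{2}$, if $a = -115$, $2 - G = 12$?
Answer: $34633225$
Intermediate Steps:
$G = -10$ ($G = 2 - 12 = -10$)
$N{\left(z,h \right)} = -10 + 9 h z$ ($N{\left(z,h \right)} = 9 z h - 10 = 9 h z - 10 = -10 + 9 h z$)
$\left(a + N{\left(-8,\left(3 - 4\right) + \left(-5 - 4\right)^{2} \right)}\right)^{2} = \left(-115 + \left(-10 + 9 \left(\left(3 - 4\right) + \left(-5 - 4\right)^{2}\right) \left(-8\right)\right)\right)^{2} = \left(-115 + \left(-10 + 9 \left(-1 + \left(-9\right)^{2}\right) \left(-8\right)\right)\right)^{2} = \left(-115 + \left(-10 + 9 \left(-1 + 81\right) \left(-8\right)\right)\right)^{2} = \left(-115 + \left(-10 + 9 \cdot 80 \left(-8\right)\right)\right)^{2} = \left(-115 - 5770\right)^{2} = \left(-5885\right)^{2} = 34633225$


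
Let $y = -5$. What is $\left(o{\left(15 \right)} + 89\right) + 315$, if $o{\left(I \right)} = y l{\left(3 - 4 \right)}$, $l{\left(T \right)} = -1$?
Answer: $409$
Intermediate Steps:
$o{\left(I \right)} = 5$ ($o{\left(I \right)} = \left(-5\right) \left(-1\right) = 5$)
$\left(o{\left(15 \right)} + 89\right) + 315 = \left(5 + 89\right) + 315 = 94 + 315 = 409$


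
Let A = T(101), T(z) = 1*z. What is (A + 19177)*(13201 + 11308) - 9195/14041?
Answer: 6634154883387/14041 ≈ 4.7248e+8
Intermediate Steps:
T(z) = z
A = 101
(A + 19177)*(13201 + 11308) - 9195/14041 = (101 + 19177)*(13201 + 11308) - 9195/14041 = 19278*24509 - 9195*1/14041 = 472484502 - 9195/14041 = 6634154883387/14041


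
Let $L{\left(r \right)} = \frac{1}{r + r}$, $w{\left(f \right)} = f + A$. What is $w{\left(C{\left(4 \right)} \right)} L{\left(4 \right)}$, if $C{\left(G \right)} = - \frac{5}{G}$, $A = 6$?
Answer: $\frac{19}{32} \approx 0.59375$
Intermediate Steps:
$w{\left(f \right)} = 6 + f$ ($w{\left(f \right)} = f + 6 = 6 + f$)
$L{\left(r \right)} = \frac{1}{2 r}$
$w{\left(C{\left(4 \right)} \right)} L{\left(4 \right)} = \left(6 - \frac{5}{4}\right) \frac{1}{2 \cdot 4} = \left(6 - \frac{5}{4}\right) \frac{1}{2} \cdot \frac{1}{4} = \left(6 - \frac{5}{4}\right) \frac{1}{8} = \frac{19}{4} \cdot \frac{1}{8} = \frac{19}{32}$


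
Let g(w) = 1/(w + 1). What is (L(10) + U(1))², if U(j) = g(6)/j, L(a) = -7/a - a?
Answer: 546121/4900 ≈ 111.45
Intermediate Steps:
g(w) = 1/(1 + w)
L(a) = -a - 7/a
U(j) = 1/(7*j) (U(j) = 1/((1 + 6)*j) = 1/(7*j))
(L(10) + U(1))² = ((-1*10 - 7/10) + (⅐)/1)² = ((-10 - 7*⅒) + (⅐)*1)² = ((-10 - 7/10) + ⅐)² = (-107/10 + ⅐)² = (-739/70)² = 546121/4900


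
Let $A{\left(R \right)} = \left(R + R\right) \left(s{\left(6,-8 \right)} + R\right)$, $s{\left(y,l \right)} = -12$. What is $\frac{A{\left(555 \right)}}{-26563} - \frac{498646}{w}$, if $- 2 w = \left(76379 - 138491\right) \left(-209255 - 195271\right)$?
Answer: $- \frac{3786029653690591}{166854946014864} \approx -22.691$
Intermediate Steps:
$w = -12562959456$ ($w = - \frac{\left(76379 - 138491\right) \left(-209255 - 195271\right)}{2} = - \frac{\left(-62112\right) \left(-404526\right)}{2} = \left(- \frac{1}{2}\right) 25125918912 = -12562959456$)
$A{\left(R \right)} = 2 R \left(-12 + R\right)$ ($A{\left(R \right)} = \left(R + R\right) \left(-12 + R\right) = 2 R \left(-12 + R\right)$)
$\frac{A{\left(555 \right)}}{-26563} - \frac{498646}{w} = \frac{2 \cdot 555 \left(-12 + 555\right)}{-26563} - \frac{498646}{-12562959456} = 2 \cdot 555 \cdot 543 \left(- \frac{1}{26563}\right) - - \frac{249323}{6281479728} = 602730 \left(- \frac{1}{26563}\right) + \frac{249323}{6281479728} = - \frac{602730}{26563} + \frac{249323}{6281479728} = - \frac{3786029653690591}{166854946014864}$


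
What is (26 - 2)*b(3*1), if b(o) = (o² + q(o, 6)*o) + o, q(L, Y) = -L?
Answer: 72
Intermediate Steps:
b(o) = o (b(o) = (o² + (-o)*o) + o = (o² - o²) + o = 0 + o = o)
(26 - 2)*b(3*1) = (26 - 2)*(3*1) = 24*3 = 72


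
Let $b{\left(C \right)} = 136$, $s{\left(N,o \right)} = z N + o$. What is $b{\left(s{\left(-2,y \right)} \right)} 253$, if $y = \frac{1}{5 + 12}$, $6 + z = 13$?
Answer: $34408$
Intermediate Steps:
$z = 7$ ($z = -6 + 13 = 7$)
$y = \frac{1}{17} \approx 0.058824$
$s{\left(N,o \right)} = o + 7 N$ ($s{\left(N,o \right)} = 7 N + o = o + 7 N$)
$b{\left(s{\left(-2,y \right)} \right)} 253 = 136 \cdot 253 = 34408$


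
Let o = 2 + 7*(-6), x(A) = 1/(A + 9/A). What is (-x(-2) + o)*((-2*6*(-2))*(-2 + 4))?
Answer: -24864/13 ≈ -1912.6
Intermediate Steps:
o = -40 (o = 2 - 42 = -40)
(-x(-2) + o)*((-2*6*(-2))*(-2 + 4)) = (-(-2)/(9 + (-2)²) - 40)*((-2*6*(-2))*(-2 + 4)) = (-(-2)/(9 + 4) - 40)*(-12*(-2)*2) = (-(-2)/13 - 40)*(24*2) = (-(-2)/13 - 40)*48 = (-1*(-2/13) - 40)*48 = (2/13 - 40)*48 = -518/13*48 = -24864/13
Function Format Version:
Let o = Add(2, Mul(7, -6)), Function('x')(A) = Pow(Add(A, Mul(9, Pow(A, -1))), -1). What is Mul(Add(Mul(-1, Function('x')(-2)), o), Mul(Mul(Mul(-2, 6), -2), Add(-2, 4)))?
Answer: Rational(-24864, 13) ≈ -1912.6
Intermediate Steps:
o = -40 (o = Add(2, -42) = -40)
Mul(Add(Mul(-1, Function('x')(-2)), o), Mul(Mul(Mul(-2, 6), -2), Add(-2, 4))) = Mul(Add(Mul(-1, Mul(-2, Pow(Add(9, Pow(-2, 2)), -1))), -40), Mul(Mul(Mul(-2, 6), -2), Add(-2, 4))) = Mul(Add(Mul(-1, Mul(-2, Pow(Add(9, 4), -1))), -40), Mul(Mul(-12, -2), 2)) = Mul(Add(Mul(-1, Mul(-2, Pow(13, -1))), -40), Mul(24, 2)) = Mul(Add(Mul(-1, Mul(-2, Rational(1, 13))), -40), 48) = Mul(Add(Mul(-1, Rational(-2, 13)), -40), 48) = Mul(Add(Rational(2, 13), -40), 48) = Mul(Rational(-518, 13), 48) = Rational(-24864, 13)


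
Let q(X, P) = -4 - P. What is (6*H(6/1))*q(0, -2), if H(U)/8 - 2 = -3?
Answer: 96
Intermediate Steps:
H(U) = -8 (H(U) = 16 + 8*(-3) = 16 - 24 = -8)
(6*H(6/1))*q(0, -2) = (6*(-8))*(-4 - 1*(-2)) = -48*(-4 + 2) = -48*(-2) = 96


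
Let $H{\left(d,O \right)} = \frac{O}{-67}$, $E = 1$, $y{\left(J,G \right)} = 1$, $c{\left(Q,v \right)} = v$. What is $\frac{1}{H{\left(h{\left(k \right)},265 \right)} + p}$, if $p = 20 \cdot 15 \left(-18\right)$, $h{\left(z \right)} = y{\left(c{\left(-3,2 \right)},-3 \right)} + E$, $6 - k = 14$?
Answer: $- \frac{67}{362065} \approx -0.00018505$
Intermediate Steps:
$k = -8$ ($k = 6 - 14 = -8$)
$h{\left(z \right)} = 2$ ($h{\left(z \right)} = 1 + 1 = 2$)
$H{\left(d,O \right)} = - \frac{O}{67}$ ($H{\left(d,O \right)} = O \left(- \frac{1}{67}\right) = - \frac{O}{67}$)
$p = -5400$ ($p = 300 \left(-18\right) = -5400$)
$\frac{1}{H{\left(h{\left(k \right)},265 \right)} + p} = \frac{1}{\left(- \frac{1}{67}\right) 265 - 5400} = \frac{1}{- \frac{265}{67} - 5400} = \frac{1}{- \frac{362065}{67}} = - \frac{67}{362065}$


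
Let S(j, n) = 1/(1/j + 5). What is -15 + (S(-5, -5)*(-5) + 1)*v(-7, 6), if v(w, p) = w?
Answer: -353/24 ≈ -14.708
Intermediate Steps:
S(j, n) = 1/(5 + 1/j)
-15 + (S(-5, -5)*(-5) + 1)*v(-7, 6) = -15 + (-5/(1 + 5*(-5))*(-5) + 1)*(-7) = -15 + (-5/(1 - 25)*(-5) + 1)*(-7) = -15 + (-5/(-24)*(-5) + 1)*(-7) = -15 + (-5*(-1/24)*(-5) + 1)*(-7) = -15 + ((5/24)*(-5) + 1)*(-7) = -15 + (-25/24 + 1)*(-7) = -15 - 1/24*(-7) = -15 + 7/24 = -353/24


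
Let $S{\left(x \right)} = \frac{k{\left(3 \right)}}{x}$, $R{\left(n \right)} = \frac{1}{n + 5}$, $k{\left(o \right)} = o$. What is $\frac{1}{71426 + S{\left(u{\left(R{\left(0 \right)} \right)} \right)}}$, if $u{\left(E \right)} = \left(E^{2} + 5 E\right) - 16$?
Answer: $\frac{374}{26713249} \approx 1.4001 \cdot 10^{-5}$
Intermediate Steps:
$R{\left(n \right)} = \frac{1}{5 + n}$
$u{\left(E \right)} = -16 + E^{2} + 5 E$
$S{\left(x \right)} = \frac{3}{x}$
$\frac{1}{71426 + S{\left(u{\left(R{\left(0 \right)} \right)} \right)}} = \frac{1}{71426 + \frac{3}{-16 + \left(\frac{1}{5 + 0}\right)^{2} + \frac{5}{5 + 0}}} = \frac{1}{71426 + \frac{3}{-16 + \left(\frac{1}{5}\right)^{2} + \frac{5}{5}}} = \frac{1}{71426 + \frac{3}{-16 + \left(\frac{1}{5}\right)^{2} + 5 \cdot \frac{1}{5}}} = \frac{1}{71426 + \frac{3}{-16 + \frac{1}{25} + 1}} = \frac{1}{71426 + \frac{3}{- \frac{374}{25}}} = \frac{1}{71426 + 3 \left(- \frac{25}{374}\right)} = \frac{1}{71426 - \frac{75}{374}} = \frac{1}{\frac{26713249}{374}} = \frac{374}{26713249}$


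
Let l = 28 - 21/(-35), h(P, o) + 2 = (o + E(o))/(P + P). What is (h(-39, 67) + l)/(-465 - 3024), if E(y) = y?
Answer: -4852/680355 ≈ -0.0071316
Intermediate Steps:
h(P, o) = -2 + o/P (h(P, o) = -2 + (o + o)/(P + P) = -2 + (2*o)/((2*P)) = -2 + (2*o)*(1/(2*P)) = -2 + o/P)
l = 143/5 (l = 28 - 21*(-1/35) = 28 + ⅗ = 143/5 ≈ 28.600)
(h(-39, 67) + l)/(-465 - 3024) = ((-2 + 67/(-39)) + 143/5)/(-465 - 3024) = ((-2 + 67*(-1/39)) + 143/5)/(-3489) = ((-2 - 67/39) + 143/5)*(-1/3489) = (-145/39 + 143/5)*(-1/3489) = (4852/195)*(-1/3489) = -4852/680355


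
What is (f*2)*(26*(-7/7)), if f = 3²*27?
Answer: -12636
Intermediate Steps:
f = 243 (f = 9*27 = 243)
(f*2)*(26*(-7/7)) = (243*2)*(26*(-7/7)) = 486*(26*(-7*⅐)) = 486*(26*(-1)) = 486*(-26) = -12636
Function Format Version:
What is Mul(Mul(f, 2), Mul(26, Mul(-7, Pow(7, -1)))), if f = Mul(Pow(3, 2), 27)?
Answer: -12636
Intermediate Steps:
f = 243 (f = Mul(9, 27) = 243)
Mul(Mul(f, 2), Mul(26, Mul(-7, Pow(7, -1)))) = Mul(Mul(243, 2), Mul(26, Mul(-7, Pow(7, -1)))) = Mul(486, Mul(26, Mul(-7, Rational(1, 7)))) = Mul(486, Mul(26, -1)) = Mul(486, -26) = -12636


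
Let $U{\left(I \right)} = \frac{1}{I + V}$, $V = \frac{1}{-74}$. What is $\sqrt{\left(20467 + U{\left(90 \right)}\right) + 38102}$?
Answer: $\frac{\sqrt{2597083548655}}{6659} \approx 242.01$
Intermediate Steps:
$V = - \frac{1}{74} \approx -0.013514$
$U{\left(I \right)} = \frac{1}{- \frac{1}{74} + I}$ ($U{\left(I \right)} = \frac{1}{I - \frac{1}{74}} = \frac{1}{- \frac{1}{74} + I}$)
$\sqrt{\left(20467 + U{\left(90 \right)}\right) + 38102} = \sqrt{\left(20467 + \frac{74}{-1 + 74 \cdot 90}\right) + 38102} = \sqrt{\left(20467 + \frac{74}{-1 + 6660}\right) + 38102} = \sqrt{\left(20467 + \frac{74}{6659}\right) + 38102} = \sqrt{\frac{136289827}{6659} + 38102} = \sqrt{\frac{390011045}{6659}} = \frac{\sqrt{2597083548655}}{6659}$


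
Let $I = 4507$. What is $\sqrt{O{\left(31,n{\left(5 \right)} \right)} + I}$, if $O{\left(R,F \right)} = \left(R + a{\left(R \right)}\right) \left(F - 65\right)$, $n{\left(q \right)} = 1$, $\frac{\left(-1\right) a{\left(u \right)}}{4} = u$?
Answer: $\sqrt{10459} \approx 102.27$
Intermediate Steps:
$a{\left(u \right)} = - 4 u$
$O{\left(R,F \right)} = - 3 R \left(-65 + F\right)$ ($O{\left(R,F \right)} = \left(R - 4 R\right) \left(F - 65\right) = - 3 R \left(-65 + F\right)$)
$\sqrt{O{\left(31,n{\left(5 \right)} \right)} + I} = \sqrt{3 \cdot 31 \left(65 - 1\right) + 4507} = \sqrt{3 \cdot 31 \cdot 64 + 4507} = \sqrt{5952 + 4507} = \sqrt{10459}$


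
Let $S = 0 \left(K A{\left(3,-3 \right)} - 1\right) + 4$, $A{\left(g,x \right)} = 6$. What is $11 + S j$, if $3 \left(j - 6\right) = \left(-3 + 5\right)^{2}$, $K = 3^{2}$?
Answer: $\frac{121}{3} \approx 40.333$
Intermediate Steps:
$K = 9$
$S = 4$ ($S = 0 \left(9 \cdot 6 - 1\right) + 4 = 0 \left(54 - 1\right) + 4 = 0 \cdot 53 + 4 = 0 + 4 = 4$)
$j = \frac{22}{3}$ ($j = 6 + \frac{\left(-3 + 5\right)^{2}}{3} = 6 + \frac{2^{2}}{3} = 6 + \frac{1}{3} \cdot 4 = 6 + \frac{4}{3} = \frac{22}{3} \approx 7.3333$)
$11 + S j = 11 + 4 \cdot \frac{22}{3} = 11 + \frac{88}{3} = \frac{121}{3}$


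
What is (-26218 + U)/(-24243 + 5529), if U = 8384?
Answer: 8917/9357 ≈ 0.95298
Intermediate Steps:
(-26218 + U)/(-24243 + 5529) = (-26218 + 8384)/(-24243 + 5529) = -17834/(-18714) = -17834*(-1/18714) = 8917/9357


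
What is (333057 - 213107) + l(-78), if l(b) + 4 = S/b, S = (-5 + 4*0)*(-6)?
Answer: 1559293/13 ≈ 1.1995e+5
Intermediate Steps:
S = 30 (S = (-5 + 0)*(-6) = -5*(-6) = 30)
l(b) = -4 + 30/b
(333057 - 213107) + l(-78) = (333057 - 213107) + (-4 + 30/(-78)) = 119950 + (-4 + 30*(-1/78)) = 119950 + (-4 - 5/13) = 119950 - 57/13 = 1559293/13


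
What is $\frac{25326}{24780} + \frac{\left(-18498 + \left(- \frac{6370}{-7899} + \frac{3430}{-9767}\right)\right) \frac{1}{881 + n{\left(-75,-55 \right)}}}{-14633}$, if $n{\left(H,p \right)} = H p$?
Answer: $\frac{1704323863425033331}{1667168651209783530} \approx 1.0223$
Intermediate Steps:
$\frac{25326}{24780} + \frac{\left(-18498 + \left(- \frac{6370}{-7899} + \frac{3430}{-9767}\right)\right) \frac{1}{881 + n{\left(-75,-55 \right)}}}{-14633} = \frac{25326}{24780} + \frac{\left(-18498 + \left(- \frac{6370}{-7899} + \frac{3430}{-9767}\right)\right) \frac{1}{881 - -4125}}{-14633} = 25326 \cdot \frac{1}{24780} + \frac{-18498 + \left(\left(-6370\right) \left(- \frac{1}{7899}\right) + 3430 \left(- \frac{1}{9767}\right)\right)}{881 + 4125} \left(- \frac{1}{14633}\right) = \frac{603}{590} + \frac{-18498 + \left(\frac{6370}{7899} - \frac{3430}{9767}\right)}{5006} \left(- \frac{1}{14633}\right) = \frac{603}{590} + \left(-18498 + \frac{35122220}{77149533}\right) \frac{1}{5006} \left(- \frac{1}{14633}\right) = \frac{603}{590} + \left(- \frac{1427076939214}{77149533}\right) \frac{1}{5006} \left(- \frac{1}{14633}\right) = \frac{603}{590} - - \frac{713538469607}{2825709578321667} = \frac{603}{590} + \frac{713538469607}{2825709578321667} = \frac{1704323863425033331}{1667168651209783530}$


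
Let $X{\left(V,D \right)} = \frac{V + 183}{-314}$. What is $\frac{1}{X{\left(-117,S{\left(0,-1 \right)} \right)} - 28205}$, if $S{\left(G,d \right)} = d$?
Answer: $- \frac{157}{4428218} \approx -3.5454 \cdot 10^{-5}$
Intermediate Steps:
$X{\left(V,D \right)} = - \frac{183}{314} - \frac{V}{314}$ ($X{\left(V,D \right)} = \left(183 + V\right) \left(- \frac{1}{314}\right) = - \frac{183}{314} - \frac{V}{314}$)
$\frac{1}{X{\left(-117,S{\left(0,-1 \right)} \right)} - 28205} = \frac{1}{\left(- \frac{183}{314} - - \frac{117}{314}\right) - 28205} = \frac{1}{\left(- \frac{183}{314} + \frac{117}{314}\right) - 28205} = \frac{1}{- \frac{33}{157} - 28205} = \frac{1}{- \frac{4428218}{157}} = - \frac{157}{4428218}$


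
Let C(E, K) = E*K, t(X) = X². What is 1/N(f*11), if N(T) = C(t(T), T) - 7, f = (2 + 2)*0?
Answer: -⅐ ≈ -0.14286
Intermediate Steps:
f = 0 (f = 4*0 = 0)
N(T) = -7 + T³ (N(T) = T²*T - 7 = T³ - 7 = -7 + T³)
1/N(f*11) = 1/(-7 + (0*11)³) = 1/(-7 + 0³) = 1/(-7 + 0) = 1/(-7) = -⅐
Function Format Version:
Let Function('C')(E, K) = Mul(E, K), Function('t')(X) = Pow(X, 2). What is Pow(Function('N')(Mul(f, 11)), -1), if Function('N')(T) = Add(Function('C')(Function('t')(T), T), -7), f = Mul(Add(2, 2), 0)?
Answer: Rational(-1, 7) ≈ -0.14286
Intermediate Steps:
f = 0 (f = Mul(4, 0) = 0)
Function('N')(T) = Add(-7, Pow(T, 3)) (Function('N')(T) = Add(Mul(Pow(T, 2), T), -7) = Add(Pow(T, 3), -7) = Add(-7, Pow(T, 3)))
Pow(Function('N')(Mul(f, 11)), -1) = Pow(Add(-7, Pow(Mul(0, 11), 3)), -1) = Pow(Add(-7, Pow(0, 3)), -1) = Pow(Add(-7, 0), -1) = Pow(-7, -1) = Rational(-1, 7)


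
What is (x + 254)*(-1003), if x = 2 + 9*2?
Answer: -274822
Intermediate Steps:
x = 20 (x = 2 + 18 = 20)
(x + 254)*(-1003) = (20 + 254)*(-1003) = 274*(-1003) = -274822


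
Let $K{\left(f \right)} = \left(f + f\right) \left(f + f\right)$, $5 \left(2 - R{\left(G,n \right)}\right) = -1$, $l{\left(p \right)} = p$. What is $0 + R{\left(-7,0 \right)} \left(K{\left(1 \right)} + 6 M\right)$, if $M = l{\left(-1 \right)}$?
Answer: $- \frac{22}{5} \approx -4.4$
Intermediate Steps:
$R{\left(G,n \right)} = \frac{11}{5}$ ($R{\left(G,n \right)} = 2 - - \frac{1}{5} = 2 + \frac{1}{5} = \frac{11}{5}$)
$K{\left(f \right)} = 4 f^{2}$ ($K{\left(f \right)} = 2 f 2 f = 4 f^{2}$)
$M = -1$
$0 + R{\left(-7,0 \right)} \left(K{\left(1 \right)} + 6 M\right) = 0 + \frac{11 \left(4 \cdot 1^{2} + 6 \left(-1\right)\right)}{5} = 0 + \frac{11 \left(4 \cdot 1 - 6\right)}{5} = 0 + \frac{11 \left(4 - 6\right)}{5} = 0 + \frac{11}{5} \left(-2\right) = 0 - \frac{22}{5} = - \frac{22}{5}$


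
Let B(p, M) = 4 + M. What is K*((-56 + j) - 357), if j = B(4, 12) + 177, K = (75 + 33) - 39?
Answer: -15180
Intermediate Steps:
K = 69 (K = 108 - 39 = 69)
j = 193 (j = (4 + 12) + 177 = 16 + 177 = 193)
K*((-56 + j) - 357) = 69*((-56 + 193) - 357) = 69*(137 - 357) = 69*(-220) = -15180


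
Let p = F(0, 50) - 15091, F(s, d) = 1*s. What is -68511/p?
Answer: 68511/15091 ≈ 4.5399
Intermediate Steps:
F(s, d) = s
p = -15091 (p = 0 - 15091 = -15091)
-68511/p = -68511/(-15091) = -68511*(-1/15091) = 68511/15091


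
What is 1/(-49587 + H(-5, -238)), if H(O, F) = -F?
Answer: -1/49349 ≈ -2.0264e-5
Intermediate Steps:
1/(-49587 + H(-5, -238)) = 1/(-49587 - 1*(-238)) = 1/(-49587 + 238) = 1/(-49349) = -1/49349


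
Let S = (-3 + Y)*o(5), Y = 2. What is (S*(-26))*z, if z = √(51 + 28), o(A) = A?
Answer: 130*√79 ≈ 1155.5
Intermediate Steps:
z = √79 ≈ 8.8882
S = -5 (S = (-3 + 2)*5 = -1*5 = -5)
(S*(-26))*z = (-5*(-26))*√79 = 130*√79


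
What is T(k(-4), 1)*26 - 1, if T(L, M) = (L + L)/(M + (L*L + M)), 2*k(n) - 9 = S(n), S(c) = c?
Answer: 487/33 ≈ 14.758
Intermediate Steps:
k(n) = 9/2 + n/2
T(L, M) = 2*L/(L**2 + 2*M) (T(L, M) = (2*L)/(M + (L**2 + M)) = (2*L)/(M + (M + L**2)) = (2*L)/(L**2 + 2*M) = 2*L/(L**2 + 2*M))
T(k(-4), 1)*26 - 1 = (2*(9/2 + (1/2)*(-4))/((9/2 + (1/2)*(-4))**2 + 2*1))*26 - 1 = (2*(9/2 - 2)/((9/2 - 2)**2 + 2))*26 - 1 = (2*(5/2)/((5/2)**2 + 2))*26 - 1 = (2*(5/2)/(25/4 + 2))*26 - 1 = (2*(5/2)/(33/4))*26 - 1 = (2*(5/2)*(4/33))*26 - 1 = (20/33)*26 - 1 = 520/33 - 1 = 487/33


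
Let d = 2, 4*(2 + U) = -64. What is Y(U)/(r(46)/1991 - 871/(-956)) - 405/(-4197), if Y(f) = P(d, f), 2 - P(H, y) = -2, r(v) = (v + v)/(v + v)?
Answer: 10885644811/2427428683 ≈ 4.4844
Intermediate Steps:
U = -18 (U = -2 + (¼)*(-64) = -2 - 16 = -18)
r(v) = 1 (r(v) = (2*v)/((2*v)) = (2*v)*(1/(2*v)) = 1)
P(H, y) = 4 (P(H, y) = 2 - 1*(-2) = 2 + 2 = 4)
Y(f) = 4
Y(U)/(r(46)/1991 - 871/(-956)) - 405/(-4197) = 4/(1/1991 - 871/(-956)) - 405/(-4197) = 4/(1*(1/1991) - 871*(-1/956)) - 405*(-1/4197) = 4/(1/1991 + 871/956) + 135/1399 = 4/(1735117/1903396) + 135/1399 = 4*(1903396/1735117) + 135/1399 = 7613584/1735117 + 135/1399 = 10885644811/2427428683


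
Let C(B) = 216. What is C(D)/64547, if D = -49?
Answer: 216/64547 ≈ 0.0033464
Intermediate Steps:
C(D)/64547 = 216/64547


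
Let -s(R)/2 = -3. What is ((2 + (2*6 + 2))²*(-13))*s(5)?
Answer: -19968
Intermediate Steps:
s(R) = 6 (s(R) = -2*(-3) = 6)
((2 + (2*6 + 2))²*(-13))*s(5) = ((2 + (2*6 + 2))²*(-13))*6 = ((2 + (12 + 2))²*(-13))*6 = ((2 + 14)²*(-13))*6 = (16²*(-13))*6 = (256*(-13))*6 = -3328*6 = -19968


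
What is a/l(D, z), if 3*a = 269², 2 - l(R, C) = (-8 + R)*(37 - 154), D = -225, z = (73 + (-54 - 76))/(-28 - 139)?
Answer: -72361/81777 ≈ -0.88486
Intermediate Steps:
z = 57/167 (z = (73 - 130)/(-167) = -57*(-1/167) = 57/167 ≈ 0.34132)
l(R, C) = -934 + 117*R (l(R, C) = 2 - (-8 + R)*(37 - 154) = 2 - (-8 + R)*(-117) = 2 - (936 - 117*R) = 2 + (-936 + 117*R) = -934 + 117*R)
a = 72361/3 (a = (⅓)*269² = (⅓)*72361 = 72361/3 ≈ 24120.)
a/l(D, z) = 72361/(3*(-934 + 117*(-225))) = 72361/(3*(-934 - 26325)) = (72361/3)/(-27259) = (72361/3)*(-1/27259) = -72361/81777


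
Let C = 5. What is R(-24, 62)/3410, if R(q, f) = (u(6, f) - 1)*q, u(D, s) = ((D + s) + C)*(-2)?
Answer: 1764/1705 ≈ 1.0346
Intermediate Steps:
u(D, s) = -10 - 2*D - 2*s (u(D, s) = ((D + s) + 5)*(-2) = (5 + D + s)*(-2) = -10 - 2*D - 2*s)
R(q, f) = q*(-23 - 2*f) (R(q, f) = ((-10 - 2*6 - 2*f) - 1)*q = ((-10 - 12 - 2*f) - 1)*q = ((-22 - 2*f) - 1)*q = (-23 - 2*f)*q = q*(-23 - 2*f))
R(-24, 62)/3410 = -1*(-24)*(23 + 2*62)/3410 = -1*(-24)*(23 + 124)*(1/3410) = -1*(-24)*147*(1/3410) = 3528*(1/3410) = 1764/1705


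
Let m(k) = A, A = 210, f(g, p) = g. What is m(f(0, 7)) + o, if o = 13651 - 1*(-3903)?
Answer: 17764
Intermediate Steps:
o = 17554 (o = 13651 + 3903 = 17554)
m(k) = 210
m(f(0, 7)) + o = 210 + 17554 = 17764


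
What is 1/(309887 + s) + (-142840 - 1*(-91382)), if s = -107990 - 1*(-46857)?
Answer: -12800383331/248754 ≈ -51458.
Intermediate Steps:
s = -61133 (s = -107990 + 46857 = -61133)
1/(309887 + s) + (-142840 - 1*(-91382)) = 1/(309887 - 61133) + (-142840 - 1*(-91382)) = 1/248754 + (-142840 + 91382) = 1/248754 - 51458 = -12800383331/248754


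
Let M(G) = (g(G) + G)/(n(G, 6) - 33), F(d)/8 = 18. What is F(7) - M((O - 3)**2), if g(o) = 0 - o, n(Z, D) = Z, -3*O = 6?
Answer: 144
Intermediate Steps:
O = -2 (O = -1/3*6 = -2)
F(d) = 144 (F(d) = 8*18 = 144)
g(o) = -o
M(G) = 0 (M(G) = (-G + G)/(G - 33) = 0/(-33 + G) = 0)
F(7) - M((O - 3)**2) = 144 - 1*0 = 144 + 0 = 144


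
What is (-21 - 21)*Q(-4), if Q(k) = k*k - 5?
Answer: -462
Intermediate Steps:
Q(k) = -5 + k**2 (Q(k) = k**2 - 5 = -5 + k**2)
(-21 - 21)*Q(-4) = (-21 - 21)*(-5 + (-4)**2) = -42*(-5 + 16) = -42*11 = -462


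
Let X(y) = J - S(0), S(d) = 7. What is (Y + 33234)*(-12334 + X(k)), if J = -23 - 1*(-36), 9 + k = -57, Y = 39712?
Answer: -899278288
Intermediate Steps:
k = -66 (k = -9 - 57 = -66)
J = 13 (J = -23 + 36 = 13)
X(y) = 6 (X(y) = 13 - 1*7 = 13 - 7 = 6)
(Y + 33234)*(-12334 + X(k)) = (39712 + 33234)*(-12334 + 6) = 72946*(-12328) = -899278288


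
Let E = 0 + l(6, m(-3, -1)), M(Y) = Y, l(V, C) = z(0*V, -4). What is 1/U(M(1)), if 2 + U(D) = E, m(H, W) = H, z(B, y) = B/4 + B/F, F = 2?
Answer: -½ ≈ -0.50000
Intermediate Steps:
z(B, y) = 3*B/4 (z(B, y) = B/4 + B/2 = 3*B/4)
l(V, C) = 0 (l(V, C) = 3*(0*V)/4 = (¾)*0 = 0)
E = 0 (E = 0 + 0 = 0)
U(D) = -2 (U(D) = -2 + 0 = -2)
1/U(M(1)) = 1/(-2) = -½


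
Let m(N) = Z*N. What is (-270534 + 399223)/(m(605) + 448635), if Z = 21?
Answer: 11699/41940 ≈ 0.27895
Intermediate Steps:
m(N) = 21*N
(-270534 + 399223)/(m(605) + 448635) = (-270534 + 399223)/(21*605 + 448635) = 128689/(12705 + 448635) = 128689/461340 = 128689*(1/461340) = 11699/41940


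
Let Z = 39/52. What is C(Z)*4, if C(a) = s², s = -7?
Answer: 196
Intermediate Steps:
Z = ¾ (Z = 39*(1/52) = ¾ ≈ 0.75000)
C(a) = 49 (C(a) = (-7)² = 49)
C(Z)*4 = 49*4 = 196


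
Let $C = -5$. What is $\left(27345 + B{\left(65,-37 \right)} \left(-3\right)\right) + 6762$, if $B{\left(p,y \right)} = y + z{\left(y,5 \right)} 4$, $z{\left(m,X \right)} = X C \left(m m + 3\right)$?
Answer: $445818$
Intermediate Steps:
$z{\left(m,X \right)} = - 5 X \left(3 + m^{2}\right)$ ($z{\left(m,X \right)} = X \left(-5\right) \left(m m + 3\right) = - 5 X \left(m^{2} + 3\right) = - 5 X \left(3 + m^{2}\right)$)
$B{\left(p,y \right)} = -300 + y - 100 y^{2}$ ($B{\left(p,y \right)} = y + \left(-5\right) 5 \left(3 + y^{2}\right) 4 = y + \left(-75 - 25 y^{2}\right) 4 = y - \left(300 + 100 y^{2}\right) = -300 + y - 100 y^{2}$)
$\left(27345 + B{\left(65,-37 \right)} \left(-3\right)\right) + 6762 = \left(27345 + \left(-300 - 37 - 100 \left(-37\right)^{2}\right) \left(-3\right)\right) + 6762 = \left(27345 + \left(-300 - 37 - 136900\right) \left(-3\right)\right) + 6762 = \left(27345 - -411711\right) + 6762 = \left(27345 + 411711\right) + 6762 = 439056 + 6762 = 445818$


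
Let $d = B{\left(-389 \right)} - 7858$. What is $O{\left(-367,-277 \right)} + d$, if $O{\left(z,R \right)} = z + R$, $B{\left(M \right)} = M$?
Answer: $-8891$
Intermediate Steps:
$O{\left(z,R \right)} = R + z$
$d = -8247$ ($d = -389 - 7858 = -8247$)
$O{\left(-367,-277 \right)} + d = \left(-277 - 367\right) - 8247 = -644 - 8247 = -8891$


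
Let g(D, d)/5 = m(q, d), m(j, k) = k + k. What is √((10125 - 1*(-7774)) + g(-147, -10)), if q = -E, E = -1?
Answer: √17799 ≈ 133.41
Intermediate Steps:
q = 1 (q = -1*(-1) = 1)
m(j, k) = 2*k
g(D, d) = 10*d (g(D, d) = 5*(2*d) = 10*d)
√((10125 - 1*(-7774)) + g(-147, -10)) = √((10125 - 1*(-7774)) + 10*(-10)) = √((10125 + 7774) - 100) = √(17899 - 100) = √17799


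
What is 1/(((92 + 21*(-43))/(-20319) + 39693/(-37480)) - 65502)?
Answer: -761556120/49884225098027 ≈ -1.5266e-5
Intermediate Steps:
1/(((92 + 21*(-43))/(-20319) + 39693/(-37480)) - 65502) = 1/(((92 - 903)*(-1/20319) + 39693*(-1/37480)) - 65502) = 1/((-811*(-1/20319) - 39693/37480) - 65502) = 1/((811/20319 - 39693/37480) - 65502) = 1/(-776125787/761556120 - 65502) = 1/(-49884225098027/761556120) = -761556120/49884225098027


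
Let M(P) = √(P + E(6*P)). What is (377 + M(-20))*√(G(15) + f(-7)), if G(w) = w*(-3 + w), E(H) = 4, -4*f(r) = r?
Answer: √727*(377 + 4*I)/2 ≈ 5082.5 + 53.926*I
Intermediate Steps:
f(r) = -r/4
M(P) = √(4 + P) (M(P) = √(P + 4) = √(4 + P))
(377 + M(-20))*√(G(15) + f(-7)) = (377 + √(4 - 20))*√(15*(-3 + 15) - ¼*(-7)) = (377 + √(-16))*√(15*12 + 7/4) = (377 + 4*I)*√(180 + 7/4) = (377 + 4*I)*√(727/4) = (377 + 4*I)*(√727/2) = √727*(377 + 4*I)/2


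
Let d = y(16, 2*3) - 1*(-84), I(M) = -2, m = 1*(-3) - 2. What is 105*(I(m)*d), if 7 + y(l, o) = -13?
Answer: -13440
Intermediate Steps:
y(l, o) = -20 (y(l, o) = -7 - 13 = -20)
m = -5 (m = -3 - 2 = -5)
d = 64 (d = -20 - 1*(-84) = -20 + 84 = 64)
105*(I(m)*d) = 105*(-2*64) = 105*(-128) = -13440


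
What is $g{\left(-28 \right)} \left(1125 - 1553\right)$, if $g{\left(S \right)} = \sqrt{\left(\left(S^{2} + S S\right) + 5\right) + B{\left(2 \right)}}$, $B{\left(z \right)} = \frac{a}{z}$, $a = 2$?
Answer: $- 428 \sqrt{1574} \approx -16980.0$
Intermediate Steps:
$B{\left(z \right)} = \frac{2}{z}$
$g{\left(S \right)} = \sqrt{6 + 2 S^{2}}$ ($g{\left(S \right)} = \sqrt{\left(\left(S^{2} + S S\right) + 5\right) + \frac{2}{2}} = \sqrt{\left(\left(S^{2} + S^{2}\right) + 5\right) + 2 \cdot \frac{1}{2}} = \sqrt{\left(2 S^{2} + 5\right) + 1} = \sqrt{\left(5 + 2 S^{2}\right) + 1} = \sqrt{6 + 2 S^{2}}$)
$g{\left(-28 \right)} \left(1125 - 1553\right) = \sqrt{6 + 2 \left(-28\right)^{2}} \left(1125 - 1553\right) = \sqrt{6 + 2 \cdot 784} \left(-428\right) = \sqrt{6 + 1568} \left(-428\right) = \sqrt{1574} \left(-428\right) = - 428 \sqrt{1574}$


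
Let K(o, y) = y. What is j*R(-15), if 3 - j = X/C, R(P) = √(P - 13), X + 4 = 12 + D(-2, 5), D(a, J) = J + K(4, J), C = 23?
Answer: 102*I*√7/23 ≈ 11.733*I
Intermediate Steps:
D(a, J) = 2*J (D(a, J) = J + J = 2*J)
X = 18 (X = -4 + (12 + 2*5) = -4 + (12 + 10) = -4 + 22 = 18)
R(P) = √(-13 + P)
j = 51/23 (j = 3 - 18/23 = 51/23 ≈ 2.2174)
j*R(-15) = 51*√(-13 - 15)/23 = 51*√(-28)/23 = 51*(2*I*√7)/23 = 102*I*√7/23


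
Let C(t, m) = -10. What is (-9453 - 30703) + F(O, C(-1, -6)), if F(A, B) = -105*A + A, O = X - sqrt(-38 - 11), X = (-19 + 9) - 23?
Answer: -36724 + 728*I ≈ -36724.0 + 728.0*I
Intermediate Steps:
X = -33 (X = -10 - 23 = -33)
O = -33 - 7*I (O = -33 - sqrt(-38 - 11) = -33 - sqrt(-49) = -33 - 7*I ≈ -33.0 - 7.0*I)
F(A, B) = -104*A
(-9453 - 30703) + F(O, C(-1, -6)) = (-9453 - 30703) - 104*(-33 - 7*I) = -40156 + (3432 + 728*I) = -36724 + 728*I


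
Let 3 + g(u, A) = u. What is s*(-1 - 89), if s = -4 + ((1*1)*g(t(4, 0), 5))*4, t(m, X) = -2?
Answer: 2160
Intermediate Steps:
g(u, A) = -3 + u
s = -24 (s = -4 + ((1*1)*(-3 - 2))*4 = -4 + (1*(-5))*4 = -4 - 5*4 = -4 - 20 = -24)
s*(-1 - 89) = -24*(-1 - 89) = -24*(-90) = 2160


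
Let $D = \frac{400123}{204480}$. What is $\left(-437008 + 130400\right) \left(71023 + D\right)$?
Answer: $- \frac{278307758952569}{12780} \approx -2.1777 \cdot 10^{10}$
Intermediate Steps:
$D = \frac{400123}{204480}$ ($D = 400123 \cdot \frac{1}{204480} = \frac{400123}{204480} \approx 1.9568$)
$\left(-437008 + 130400\right) \left(71023 + D\right) = \left(-437008 + 130400\right) \left(71023 + \frac{400123}{204480}\right) = \left(-306608\right) \frac{14523183163}{204480} = - \frac{278307758952569}{12780}$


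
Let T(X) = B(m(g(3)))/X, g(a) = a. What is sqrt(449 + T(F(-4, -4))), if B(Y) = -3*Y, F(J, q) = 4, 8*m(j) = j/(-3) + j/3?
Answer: sqrt(449) ≈ 21.190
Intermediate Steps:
m(j) = 0 (m(j) = (j/(-3) + j/3)/8 = (j*(-1/3) + j*(1/3))/8 = (-j/3 + j/3)/8 = (1/8)*0 = 0)
T(X) = 0 (T(X) = (-3*0)/X = 0/X = 0)
sqrt(449 + T(F(-4, -4))) = sqrt(449 + 0) = sqrt(449)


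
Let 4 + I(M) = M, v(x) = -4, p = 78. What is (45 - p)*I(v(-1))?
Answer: 264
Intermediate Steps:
I(M) = -4 + M
(45 - p)*I(v(-1)) = (45 - 1*78)*(-4 - 4) = (45 - 78)*(-8) = -33*(-8) = 264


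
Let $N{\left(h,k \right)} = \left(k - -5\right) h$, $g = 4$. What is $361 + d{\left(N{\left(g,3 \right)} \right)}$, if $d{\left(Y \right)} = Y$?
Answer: $393$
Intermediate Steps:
$N{\left(h,k \right)} = h \left(5 + k\right)$ ($N{\left(h,k \right)} = \left(k + 5\right) h = \left(5 + k\right) h = h \left(5 + k\right)$)
$361 + d{\left(N{\left(g,3 \right)} \right)} = 361 + 4 \left(5 + 3\right) = 361 + 4 \cdot 8 = 361 + 32 = 393$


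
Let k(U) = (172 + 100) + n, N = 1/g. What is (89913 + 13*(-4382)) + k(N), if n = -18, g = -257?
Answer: 33201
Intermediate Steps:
N = -1/257 (N = 1/(-257) = -1/257 ≈ -0.0038911)
k(U) = 254 (k(U) = (172 + 100) - 18 = 272 - 18 = 254)
(89913 + 13*(-4382)) + k(N) = (89913 + 13*(-4382)) + 254 = (89913 - 56966) + 254 = 32947 + 254 = 33201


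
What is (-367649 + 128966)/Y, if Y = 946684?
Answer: -238683/946684 ≈ -0.25213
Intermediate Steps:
(-367649 + 128966)/Y = (-367649 + 128966)/946684 = -238683*1/946684 = -238683/946684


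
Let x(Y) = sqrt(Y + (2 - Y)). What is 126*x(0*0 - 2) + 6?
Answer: 6 + 126*sqrt(2) ≈ 184.19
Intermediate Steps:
x(Y) = sqrt(2)
126*x(0*0 - 2) + 6 = 126*sqrt(2) + 6 = 6 + 126*sqrt(2)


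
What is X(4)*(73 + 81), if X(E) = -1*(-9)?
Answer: 1386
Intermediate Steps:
X(E) = 9
X(4)*(73 + 81) = 9*(73 + 81) = 9*154 = 1386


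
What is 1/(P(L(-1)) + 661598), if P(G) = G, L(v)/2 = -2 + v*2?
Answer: 1/661590 ≈ 1.5115e-6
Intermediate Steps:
L(v) = -4 + 4*v (L(v) = 2*(-2 + v*2) = 2*(-2 + 2*v) = -4 + 4*v)
1/(P(L(-1)) + 661598) = 1/((-4 + 4*(-1)) + 661598) = 1/((-4 - 4) + 661598) = 1/(-8 + 661598) = 1/661590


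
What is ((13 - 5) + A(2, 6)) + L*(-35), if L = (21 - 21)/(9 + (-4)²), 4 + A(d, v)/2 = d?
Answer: 4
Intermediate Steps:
A(d, v) = -8 + 2*d
L = 0 (L = 0/(9 + 16) = 0/25 = 0*(1/25) = 0)
((13 - 5) + A(2, 6)) + L*(-35) = ((13 - 5) + (-8 + 2*2)) + 0*(-35) = (8 + (-8 + 4)) + 0 = (8 - 4) + 0 = 4 + 0 = 4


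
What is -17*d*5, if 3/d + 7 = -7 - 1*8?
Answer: 255/22 ≈ 11.591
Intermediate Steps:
d = -3/22 (d = 3/(-7 + (-7 - 1*8)) = 3/(-7 + (-7 - 8)) = 3/(-7 - 15) = 3/(-22) = 3*(-1/22) = -3/22 ≈ -0.13636)
-17*d*5 = -17*(-3/22)*5 = (51/22)*5 = 255/22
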